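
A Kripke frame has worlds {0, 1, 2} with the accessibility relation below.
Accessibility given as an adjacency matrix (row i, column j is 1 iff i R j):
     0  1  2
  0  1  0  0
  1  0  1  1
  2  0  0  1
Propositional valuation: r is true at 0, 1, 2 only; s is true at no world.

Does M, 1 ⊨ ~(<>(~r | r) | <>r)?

No

At 1: <>(~r | r) | <>r is true, so ~(<>(~r | r) | <>r) is false.
  At 1: <>(~r | r) is true, <>r is true, so <>(~r | r) | <>r is true.
    At 1: <>(~r | r) requires ~r | r at some successor in {1, 2}.
      ~r | r holds at 1, so <>(~r | r) is true at 1.
    At 1: <>r requires r at some successor in {1, 2}.
      r holds at 1, so <>r is true at 1.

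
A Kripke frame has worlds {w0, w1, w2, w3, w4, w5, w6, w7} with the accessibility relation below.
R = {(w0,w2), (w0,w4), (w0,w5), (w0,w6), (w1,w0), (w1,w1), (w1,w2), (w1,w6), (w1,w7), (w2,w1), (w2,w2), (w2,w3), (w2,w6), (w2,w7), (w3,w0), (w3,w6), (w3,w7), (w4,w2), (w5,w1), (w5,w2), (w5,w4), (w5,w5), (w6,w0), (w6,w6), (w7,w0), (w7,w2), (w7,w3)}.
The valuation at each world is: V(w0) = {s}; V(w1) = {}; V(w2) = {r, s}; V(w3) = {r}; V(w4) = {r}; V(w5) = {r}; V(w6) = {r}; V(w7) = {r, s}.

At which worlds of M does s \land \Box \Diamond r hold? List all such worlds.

w0, w2, w7

Let φ = s \land \Box \Diamond r. Evaluate φ at each world:
  w0 (successors {w2, w4, w5, w6}): φ is true.
  w1 (successors {w0, w1, w2, w6, w7}): φ is false.
  w2 (successors {w1, w2, w3, w6, w7}): φ is true.
  w3 (successors {w0, w6, w7}): φ is false.
  w4 (successors {w2}): φ is false.
  w5 (successors {w1, w2, w4, w5}): φ is false.
  w6 (successors {w0, w6}): φ is false.
  w7 (successors {w0, w2, w3}): φ is true.
For instance, at w7:
  At w7: s is true, \Box \Diamond r is true, so s \land \Box \Diamond r is true.
    At w7: \Box \Diamond r requires \Diamond r at every successor {w0, w2, w3}.
      At w0: \Diamond r is true.
      At w2: \Diamond r is true.
      At w3: \Diamond r is true.
    So \Box \Diamond r is true at w7.
Satisfying worlds: {w0, w2, w7}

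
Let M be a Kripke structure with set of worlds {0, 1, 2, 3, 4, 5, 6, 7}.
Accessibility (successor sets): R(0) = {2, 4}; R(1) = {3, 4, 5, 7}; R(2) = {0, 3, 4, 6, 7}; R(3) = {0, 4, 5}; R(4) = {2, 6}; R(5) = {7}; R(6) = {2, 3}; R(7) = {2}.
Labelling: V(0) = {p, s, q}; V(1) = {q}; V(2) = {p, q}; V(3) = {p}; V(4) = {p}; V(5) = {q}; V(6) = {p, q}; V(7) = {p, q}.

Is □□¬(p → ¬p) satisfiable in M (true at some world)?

Recall that □ψ holds at a world iff ψ holds at every accessible world, and ◇ψ holds iff ψ holds at some accessible world.
Let φ = □□¬(p → ¬p). Evaluate φ at each world:
  0 (successors {2, 4}): φ is true.
  1 (successors {3, 4, 5, 7}): φ is false.
  2 (successors {0, 3, 4, 6, 7}): φ is false.
  3 (successors {0, 4, 5}): φ is true.
  4 (successors {2, 6}): φ is true.
  5 (successors {7}): φ is true.
  6 (successors {2, 3}): φ is false.
  7 (successors {2}): φ is true.
Detail at 0 (witness):
  At 0: □□¬(p → ¬p) requires □¬(p → ¬p) at every successor {2, 4}.
      At 2: □¬(p → ¬p) requires ¬(p → ¬p) at every successor {0, 3, 4, 6, 7}.
        At 0: ¬(p → ¬p) is true.
        At 3: ¬(p → ¬p) is true.
        At 4: ¬(p → ¬p) is true.
        At 6: ¬(p → ¬p) is true.
        At 7: ¬(p → ¬p) is true.
      So □¬(p → ¬p) is true at 2.
      At 4: □¬(p → ¬p) requires ¬(p → ¬p) at every successor {2, 6}.
        At 2: ¬(p → ¬p) is true.
        At 6: ¬(p → ¬p) is true.
      So □¬(p → ¬p) is true at 4.
  So □□¬(p → ¬p) is true at 0.

Yes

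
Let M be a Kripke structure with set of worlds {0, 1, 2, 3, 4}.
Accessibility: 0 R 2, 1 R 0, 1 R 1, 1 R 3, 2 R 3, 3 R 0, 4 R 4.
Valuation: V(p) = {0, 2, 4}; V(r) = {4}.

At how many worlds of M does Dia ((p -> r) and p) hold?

Recall that Dia ψ holds at a world iff ψ holds at some accessible world.
Let φ = Dia ((p -> r) and p). Evaluate φ at each world:
  0 (successors {2}): φ is false.
  1 (successors {0, 1, 3}): φ is false.
  2 (successors {3}): φ is false.
  3 (successors {0}): φ is false.
  4 (successors {4}): φ is true.
For instance, at 1:
  At 1: Dia ((p -> r) and p) requires (p -> r) and p at some successor in {0, 1, 3}.
    At 0: (p -> r) and p is false.
    At 1: (p -> r) and p is false.
    At 3: (p -> r) and p is false.
  So Dia ((p -> r) and p) is false at 1.
Satisfying worlds: {4}

1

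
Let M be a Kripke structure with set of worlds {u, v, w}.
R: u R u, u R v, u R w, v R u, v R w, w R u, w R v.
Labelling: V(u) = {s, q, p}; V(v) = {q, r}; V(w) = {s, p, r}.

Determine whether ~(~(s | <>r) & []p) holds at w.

Yes

At w: ~(s | <>r) & []p is false, so ~(~(s | <>r) & []p) is true.
  At w: ~(s | <>r) is false, []p is false, so ~(s | <>r) & []p is false.
    At w: s | <>r is true, so ~(s | <>r) is false.
      At w: s is true, <>r is true, so s | <>r is true.
    At w: []p requires p at every successor {u, v}.
      p fails at v, so []p is false at w.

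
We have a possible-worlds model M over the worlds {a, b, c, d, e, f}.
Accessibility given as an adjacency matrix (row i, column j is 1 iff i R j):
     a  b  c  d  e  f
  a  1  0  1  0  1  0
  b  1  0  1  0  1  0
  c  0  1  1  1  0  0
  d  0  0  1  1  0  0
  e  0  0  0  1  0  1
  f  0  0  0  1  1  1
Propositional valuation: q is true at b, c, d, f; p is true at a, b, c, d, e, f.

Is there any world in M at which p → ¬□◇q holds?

Let φ = p → ¬□◇q. Evaluate φ at each world:
  a (successors {a, c, e}): φ is false.
  b (successors {a, c, e}): φ is false.
  c (successors {b, c, d}): φ is false.
  d (successors {c, d}): φ is false.
  e (successors {d, f}): φ is false.
  f (successors {d, e, f}): φ is false.
For instance, at a:
  At a: p is true, ¬□◇q is false, so p → ¬□◇q is false.
    At a: □◇q is true, so ¬□◇q is false.
      At a: □◇q requires ◇q at every successor {a, c, e}.
        At a: ◇q is true.
        At c: ◇q is true.
        At e: ◇q is true.
      So □◇q is true at a.

No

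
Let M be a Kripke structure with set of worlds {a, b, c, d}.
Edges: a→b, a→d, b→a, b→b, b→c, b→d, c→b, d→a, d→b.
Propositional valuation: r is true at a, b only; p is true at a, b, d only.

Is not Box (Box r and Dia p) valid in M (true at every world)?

Yes

Let φ = not Box (Box r and Dia p). Evaluate φ at each world:
  a (successors {b, d}): φ is true.
  b (successors {a, b, c, d}): φ is true.
  c (successors {b}): φ is true.
  d (successors {a, b}): φ is true.
For instance, at a:
  At a: Box (Box r and Dia p) is false, so not Box (Box r and Dia p) is true.
    At a: Box (Box r and Dia p) requires Box r and Dia p at every successor {b, d}.
      Box r and Dia p fails at b, so Box (Box r and Dia p) is false at a.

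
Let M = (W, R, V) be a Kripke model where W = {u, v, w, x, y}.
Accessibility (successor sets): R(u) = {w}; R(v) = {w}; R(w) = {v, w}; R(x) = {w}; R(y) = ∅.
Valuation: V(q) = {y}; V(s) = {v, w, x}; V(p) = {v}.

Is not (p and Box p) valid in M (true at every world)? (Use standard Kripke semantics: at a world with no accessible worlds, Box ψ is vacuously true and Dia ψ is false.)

Let φ = not (p and Box p). Evaluate φ at each world:
  u (successors {w}): φ is true.
  v (successors {w}): φ is true.
  w (successors {v, w}): φ is true.
  x (successors {w}): φ is true.
  y (successors ∅): φ is true.
For instance, at u:
  At u: p and Box p is false, so not (p and Box p) is true.
    At u: p is false, Box p is false, so p and Box p is false.
      At u: Box p requires p at every successor {w}.
        p fails at w, so Box p is false at u.

Yes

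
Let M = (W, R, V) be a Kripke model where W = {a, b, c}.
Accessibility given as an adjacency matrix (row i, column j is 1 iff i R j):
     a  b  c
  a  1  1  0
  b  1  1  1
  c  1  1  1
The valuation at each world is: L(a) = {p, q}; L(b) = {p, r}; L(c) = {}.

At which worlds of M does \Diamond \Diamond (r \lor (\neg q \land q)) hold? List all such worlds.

Let φ = \Diamond \Diamond (r \lor (\neg q \land q)). Evaluate φ at each world:
  a (successors {a, b}): φ is true.
  b (successors {a, b, c}): φ is true.
  c (successors {a, b, c}): φ is true.
For instance, at a:
  At a: \Diamond \Diamond (r \lor (\neg q \land q)) requires \Diamond (r \lor (\neg q \land q)) at some successor in {a, b}.
    \Diamond (r \lor (\neg q \land q)) holds at a, so \Diamond \Diamond (r \lor (\neg q \land q)) is true at a.
      At a: \Diamond (r \lor (\neg q \land q)) requires r \lor (\neg q \land q) at some successor in {a, b}.
        r \lor (\neg q \land q) holds at b, so \Diamond (r \lor (\neg q \land q)) is true at a.
Satisfying worlds: {a, b, c}

a, b, c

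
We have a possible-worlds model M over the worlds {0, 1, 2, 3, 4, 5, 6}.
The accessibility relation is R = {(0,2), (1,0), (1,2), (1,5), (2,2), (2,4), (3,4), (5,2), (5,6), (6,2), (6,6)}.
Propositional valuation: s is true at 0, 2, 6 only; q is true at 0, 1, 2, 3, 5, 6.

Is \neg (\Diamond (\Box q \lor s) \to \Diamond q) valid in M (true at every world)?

Recall that \Box ψ holds at a world iff ψ holds at every accessible world, and \Diamond ψ holds iff ψ holds at some accessible world.
Let φ = \neg (\Diamond (\Box q \lor s) \to \Diamond q). Evaluate φ at each world:
  0 (successors {2}): φ is false.
  1 (successors {0, 2, 5}): φ is false.
  2 (successors {2, 4}): φ is false.
  3 (successors {4}): φ is true.
  4 (successors ∅): φ is false.
  5 (successors {2, 6}): φ is false.
  6 (successors {2, 6}): φ is false.
Detail at 0 (counterexample):
  At 0: \Diamond (\Box q \lor s) \to \Diamond q is true, so \neg (\Diamond (\Box q \lor s) \to \Diamond q) is false.
    At 0: \Diamond (\Box q \lor s) is true, \Diamond q is true, so \Diamond (\Box q \lor s) \to \Diamond q is true.
      At 0: \Diamond (\Box q \lor s) requires \Box q \lor s at some successor in {2}.
        \Box q \lor s holds at 2, so \Diamond (\Box q \lor s) is true at 0.
      At 0: \Diamond q requires q at some successor in {2}.
        q holds at 2, so \Diamond q is true at 0.

No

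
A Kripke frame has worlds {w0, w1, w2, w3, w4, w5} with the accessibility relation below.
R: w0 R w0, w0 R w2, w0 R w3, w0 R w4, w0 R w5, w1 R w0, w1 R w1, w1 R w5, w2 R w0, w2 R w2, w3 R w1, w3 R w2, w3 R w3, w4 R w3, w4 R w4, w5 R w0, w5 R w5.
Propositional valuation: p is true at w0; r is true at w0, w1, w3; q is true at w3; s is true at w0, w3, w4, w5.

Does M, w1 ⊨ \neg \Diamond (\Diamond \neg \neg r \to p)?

No

Recall that \Diamond ψ holds at a world iff ψ holds at some accessible world.
At w1: \Diamond (\Diamond \neg \neg r \to p) is true, so \neg \Diamond (\Diamond \neg \neg r \to p) is false.
  At w1: \Diamond (\Diamond \neg \neg r \to p) requires \Diamond \neg \neg r \to p at some successor in {w0, w1, w5}.
    \Diamond \neg \neg r \to p holds at w0, so \Diamond (\Diamond \neg \neg r \to p) is true at w1.
      At w0: \Diamond \neg \neg r is true, p is true, so \Diamond \neg \neg r \to p is true.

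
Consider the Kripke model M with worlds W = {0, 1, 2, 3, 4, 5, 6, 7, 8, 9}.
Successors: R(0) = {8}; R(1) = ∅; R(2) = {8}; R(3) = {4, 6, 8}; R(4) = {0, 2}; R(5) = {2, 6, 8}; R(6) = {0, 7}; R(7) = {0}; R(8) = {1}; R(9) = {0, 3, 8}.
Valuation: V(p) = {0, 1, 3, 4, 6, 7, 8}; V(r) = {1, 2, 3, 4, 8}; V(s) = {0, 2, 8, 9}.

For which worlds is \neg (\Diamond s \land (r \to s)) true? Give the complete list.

1, 3, 4, 8

Let φ = \neg (\Diamond s \land (r \to s)). Evaluate φ at each world:
  0 (successors {8}): φ is false.
  1 (successors ∅): φ is true.
  2 (successors {8}): φ is false.
  3 (successors {4, 6, 8}): φ is true.
  4 (successors {0, 2}): φ is true.
  5 (successors {2, 6, 8}): φ is false.
  6 (successors {0, 7}): φ is false.
  7 (successors {0}): φ is false.
  8 (successors {1}): φ is true.
  9 (successors {0, 3, 8}): φ is false.
For instance, at 6:
  At 6: \Diamond s \land (r \to s) is true, so \neg (\Diamond s \land (r \to s)) is false.
    At 6: \Diamond s is true, r \to s is true, so \Diamond s \land (r \to s) is true.
      At 6: \Diamond s requires s at some successor in {0, 7}.
        s holds at 0, so \Diamond s is true at 6.
Satisfying worlds: {1, 3, 4, 8}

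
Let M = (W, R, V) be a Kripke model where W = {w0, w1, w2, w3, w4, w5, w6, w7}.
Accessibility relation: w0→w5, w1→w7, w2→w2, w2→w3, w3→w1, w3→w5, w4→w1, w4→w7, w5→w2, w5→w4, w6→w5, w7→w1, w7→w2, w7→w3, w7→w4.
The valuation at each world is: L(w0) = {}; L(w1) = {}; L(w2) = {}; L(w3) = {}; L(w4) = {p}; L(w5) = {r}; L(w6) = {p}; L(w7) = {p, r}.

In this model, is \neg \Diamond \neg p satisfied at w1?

Yes

At w1: \Diamond \neg p is false, so \neg \Diamond \neg p is true.
  At w1: \Diamond \neg p requires \neg p at some successor in {w7}.
    At w7: \neg p is false.
  So \Diamond \neg p is false at w1.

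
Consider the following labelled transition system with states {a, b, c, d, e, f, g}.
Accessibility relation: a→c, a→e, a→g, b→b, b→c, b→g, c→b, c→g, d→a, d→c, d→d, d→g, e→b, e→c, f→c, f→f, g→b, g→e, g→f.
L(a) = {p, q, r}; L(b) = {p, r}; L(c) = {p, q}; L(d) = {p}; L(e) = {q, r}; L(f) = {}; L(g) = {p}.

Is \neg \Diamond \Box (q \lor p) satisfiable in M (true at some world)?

No

Let φ = \neg \Diamond \Box (q \lor p). Evaluate φ at each world:
  a (successors {c, e, g}): φ is false.
  b (successors {b, c, g}): φ is false.
  c (successors {b, g}): φ is false.
  d (successors {a, c, d, g}): φ is false.
  e (successors {b, c}): φ is false.
  f (successors {c, f}): φ is false.
  g (successors {b, e, f}): φ is false.
For instance, at d:
  At d: \Diamond \Box (q \lor p) is true, so \neg \Diamond \Box (q \lor p) is false.
    At d: \Diamond \Box (q \lor p) requires \Box (q \lor p) at some successor in {a, c, d, g}.
      \Box (q \lor p) holds at a, so \Diamond \Box (q \lor p) is true at d.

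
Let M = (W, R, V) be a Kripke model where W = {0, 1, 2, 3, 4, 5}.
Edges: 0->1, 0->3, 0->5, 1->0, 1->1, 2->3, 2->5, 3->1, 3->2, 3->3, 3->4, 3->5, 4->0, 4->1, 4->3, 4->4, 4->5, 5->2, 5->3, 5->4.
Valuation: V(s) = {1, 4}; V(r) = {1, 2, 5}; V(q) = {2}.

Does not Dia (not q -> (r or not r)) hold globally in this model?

Let φ = not Dia (not q -> (r or not r)). Evaluate φ at each world:
  0 (successors {1, 3, 5}): φ is false.
  1 (successors {0, 1}): φ is false.
  2 (successors {3, 5}): φ is false.
  3 (successors {1, 2, 3, 4, 5}): φ is false.
  4 (successors {0, 1, 3, 4, 5}): φ is false.
  5 (successors {2, 3, 4}): φ is false.
Detail at 0 (counterexample):
  At 0: Dia (not q -> (r or not r)) is true, so not Dia (not q -> (r or not r)) is false.
    At 0: Dia (not q -> (r or not r)) requires not q -> (r or not r) at some successor in {1, 3, 5}.
      not q -> (r or not r) holds at 1, so Dia (not q -> (r or not r)) is true at 0.

No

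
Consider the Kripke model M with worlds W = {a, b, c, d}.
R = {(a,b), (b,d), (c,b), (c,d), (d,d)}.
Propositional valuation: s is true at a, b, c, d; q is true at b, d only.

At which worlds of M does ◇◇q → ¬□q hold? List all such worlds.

none

Let φ = ◇◇q → ¬□q. Evaluate φ at each world:
  a (successors {b}): φ is false.
  b (successors {d}): φ is false.
  c (successors {b, d}): φ is false.
  d (successors {d}): φ is false.
For instance, at a:
  At a: ◇◇q is true, ¬□q is false, so ◇◇q → ¬□q is false.
    At a: ◇◇q requires ◇q at some successor in {b}.
      ◇q holds at b, so ◇◇q is true at a.
    At a: □q is true, so ¬□q is false.
      At a: □q requires q at every successor {b}.
        At b: q is true.
      So □q is true at a.
Satisfying worlds: none.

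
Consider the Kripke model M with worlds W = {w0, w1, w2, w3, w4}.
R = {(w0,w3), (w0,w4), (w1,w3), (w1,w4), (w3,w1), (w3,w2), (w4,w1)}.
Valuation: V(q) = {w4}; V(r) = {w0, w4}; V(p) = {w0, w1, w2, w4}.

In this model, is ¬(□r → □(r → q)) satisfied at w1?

No

At w1: □r → □(r → q) is true, so ¬(□r → □(r → q)) is false.
  At w1: □r is false, □(r → q) is true, so □r → □(r → q) is true.
    At w1: □r requires r at every successor {w3, w4}.
      r fails at w3, so □r is false at w1.
    At w1: □(r → q) requires r → q at every successor {w3, w4}.
      At w3: r → q is true.
      At w4: r → q is true.
    So □(r → q) is true at w1.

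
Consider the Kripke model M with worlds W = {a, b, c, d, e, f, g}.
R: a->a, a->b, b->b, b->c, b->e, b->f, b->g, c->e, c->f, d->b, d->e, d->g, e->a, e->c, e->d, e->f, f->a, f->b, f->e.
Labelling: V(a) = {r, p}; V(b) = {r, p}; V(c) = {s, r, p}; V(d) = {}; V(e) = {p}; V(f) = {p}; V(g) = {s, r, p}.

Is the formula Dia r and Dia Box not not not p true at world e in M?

No

Recall that Box ψ holds at a world iff ψ holds at every accessible world, and Dia ψ holds iff ψ holds at some accessible world.
At e: Dia r is true, Dia Box not not not p is false, so Dia r and Dia Box not not not p is false.
  At e: Dia r requires r at some successor in {a, c, d, f}.
    r holds at a, so Dia r is true at e.
  At e: Dia Box not not not p requires Box not not not p at some successor in {a, c, d, f}.
    At a: Box not not not p is false.
    At c: Box not not not p is false.
    At d: Box not not not p is false.
    At f: Box not not not p is false.
  So Dia Box not not not p is false at e.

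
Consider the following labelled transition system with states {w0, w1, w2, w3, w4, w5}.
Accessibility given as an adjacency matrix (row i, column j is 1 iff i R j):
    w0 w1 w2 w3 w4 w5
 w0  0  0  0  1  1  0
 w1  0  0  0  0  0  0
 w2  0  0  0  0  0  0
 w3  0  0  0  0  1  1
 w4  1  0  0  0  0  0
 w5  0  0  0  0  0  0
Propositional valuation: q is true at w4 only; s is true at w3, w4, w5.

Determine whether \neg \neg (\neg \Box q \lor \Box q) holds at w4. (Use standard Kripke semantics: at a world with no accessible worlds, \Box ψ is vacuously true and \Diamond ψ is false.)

Yes

At w4: \neg (\neg \Box q \lor \Box q) is false, so \neg \neg (\neg \Box q \lor \Box q) is true.
  At w4: \neg \Box q \lor \Box q is true, so \neg (\neg \Box q \lor \Box q) is false.
    At w4: \neg \Box q is true, \Box q is false, so \neg \Box q \lor \Box q is true.
      At w4: \Box q is false, so \neg \Box q is true.
      At w4: \Box q requires q at every successor {w0}.
        q fails at w0, so \Box q is false at w4.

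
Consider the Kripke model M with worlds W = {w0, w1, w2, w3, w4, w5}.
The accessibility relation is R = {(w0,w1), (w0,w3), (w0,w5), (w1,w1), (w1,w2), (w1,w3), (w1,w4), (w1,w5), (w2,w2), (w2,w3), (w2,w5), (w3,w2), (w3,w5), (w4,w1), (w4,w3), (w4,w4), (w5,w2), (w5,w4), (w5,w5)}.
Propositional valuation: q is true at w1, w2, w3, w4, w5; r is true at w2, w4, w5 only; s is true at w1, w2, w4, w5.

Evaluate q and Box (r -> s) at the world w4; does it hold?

Recall that Box ψ holds at a world iff ψ holds at every accessible world, and Dia ψ holds iff ψ holds at some accessible world.
At w4: q is true, Box (r -> s) is true, so q and Box (r -> s) is true.
  At w4: Box (r -> s) requires r -> s at every successor {w1, w3, w4}.
    At w1: r -> s is true.
    At w3: r -> s is true.
    At w4: r -> s is true.
  So Box (r -> s) is true at w4.

Yes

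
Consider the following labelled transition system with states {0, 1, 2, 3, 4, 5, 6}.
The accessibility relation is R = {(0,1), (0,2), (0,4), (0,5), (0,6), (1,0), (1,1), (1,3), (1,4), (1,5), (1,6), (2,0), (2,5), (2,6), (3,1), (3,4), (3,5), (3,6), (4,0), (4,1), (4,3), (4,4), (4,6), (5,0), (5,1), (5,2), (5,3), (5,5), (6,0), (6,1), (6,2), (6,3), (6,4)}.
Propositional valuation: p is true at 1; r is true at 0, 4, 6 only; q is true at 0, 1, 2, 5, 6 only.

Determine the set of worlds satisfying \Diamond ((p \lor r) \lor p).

Recall that \Diamond ψ holds at a world iff ψ holds at some accessible world.
Let φ = \Diamond ((p \lor r) \lor p). Evaluate φ at each world:
  0 (successors {1, 2, 4, 5, 6}): φ is true.
  1 (successors {0, 1, 3, 4, 5, 6}): φ is true.
  2 (successors {0, 5, 6}): φ is true.
  3 (successors {1, 4, 5, 6}): φ is true.
  4 (successors {0, 1, 3, 4, 6}): φ is true.
  5 (successors {0, 1, 2, 3, 5}): φ is true.
  6 (successors {0, 1, 2, 3, 4}): φ is true.
For instance, at 0:
  At 0: \Diamond ((p \lor r) \lor p) requires (p \lor r) \lor p at some successor in {1, 2, 4, 5, 6}.
    (p \lor r) \lor p holds at 1, so \Diamond ((p \lor r) \lor p) is true at 0.
Satisfying worlds: {0, 1, 2, 3, 4, 5, 6}

0, 1, 2, 3, 4, 5, 6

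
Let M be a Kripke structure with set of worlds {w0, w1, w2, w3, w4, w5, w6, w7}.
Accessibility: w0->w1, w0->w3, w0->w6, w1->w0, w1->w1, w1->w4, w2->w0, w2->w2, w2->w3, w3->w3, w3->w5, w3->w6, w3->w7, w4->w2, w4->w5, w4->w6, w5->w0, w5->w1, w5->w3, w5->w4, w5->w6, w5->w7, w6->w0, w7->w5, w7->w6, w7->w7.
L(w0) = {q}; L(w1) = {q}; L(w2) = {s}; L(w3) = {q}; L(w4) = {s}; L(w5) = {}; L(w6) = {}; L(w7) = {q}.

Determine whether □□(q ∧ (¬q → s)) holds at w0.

At w0: □□(q ∧ (¬q → s)) requires □(q ∧ (¬q → s)) at every successor {w1, w3, w6}.
  □(q ∧ (¬q → s)) fails at w1, so □□(q ∧ (¬q → s)) is false at w0.
    At w1: □(q ∧ (¬q → s)) requires q ∧ (¬q → s) at every successor {w0, w1, w4}.
      q ∧ (¬q → s) fails at w4, so □(q ∧ (¬q → s)) is false at w1.

No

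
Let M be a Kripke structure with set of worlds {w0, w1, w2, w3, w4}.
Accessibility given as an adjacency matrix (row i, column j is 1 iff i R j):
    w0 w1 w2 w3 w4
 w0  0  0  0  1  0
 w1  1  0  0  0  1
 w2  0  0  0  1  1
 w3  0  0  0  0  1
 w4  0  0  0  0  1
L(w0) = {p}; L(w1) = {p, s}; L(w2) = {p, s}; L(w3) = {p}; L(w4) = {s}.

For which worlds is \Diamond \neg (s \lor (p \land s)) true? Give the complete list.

Recall that \Diamond ψ holds at a world iff ψ holds at some accessible world.
Let φ = \Diamond \neg (s \lor (p \land s)). Evaluate φ at each world:
  w0 (successors {w3}): φ is true.
  w1 (successors {w0, w4}): φ is true.
  w2 (successors {w3, w4}): φ is true.
  w3 (successors {w4}): φ is false.
  w4 (successors {w4}): φ is false.
For instance, at w3:
  At w3: \Diamond \neg (s \lor (p \land s)) requires \neg (s \lor (p \land s)) at some successor in {w4}.
    At w4: \neg (s \lor (p \land s)) is false.
  So \Diamond \neg (s \lor (p \land s)) is false at w3.
Satisfying worlds: {w0, w1, w2}

w0, w1, w2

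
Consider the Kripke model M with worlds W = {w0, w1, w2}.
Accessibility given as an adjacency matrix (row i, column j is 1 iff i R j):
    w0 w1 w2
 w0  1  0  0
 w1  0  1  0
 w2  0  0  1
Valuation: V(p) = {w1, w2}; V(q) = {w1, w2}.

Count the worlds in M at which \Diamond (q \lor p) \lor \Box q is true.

Let φ = \Diamond (q \lor p) \lor \Box q. Evaluate φ at each world:
  w0 (successors {w0}): φ is false.
  w1 (successors {w1}): φ is true.
  w2 (successors {w2}): φ is true.
For instance, at w1:
  At w1: \Diamond (q \lor p) is true, \Box q is true, so \Diamond (q \lor p) \lor \Box q is true.
    At w1: \Diamond (q \lor p) requires q \lor p at some successor in {w1}.
      q \lor p holds at w1, so \Diamond (q \lor p) is true at w1.
    At w1: \Box q requires q at every successor {w1}.
      At w1: q is true.
    So \Box q is true at w1.
Satisfying worlds: {w1, w2}

2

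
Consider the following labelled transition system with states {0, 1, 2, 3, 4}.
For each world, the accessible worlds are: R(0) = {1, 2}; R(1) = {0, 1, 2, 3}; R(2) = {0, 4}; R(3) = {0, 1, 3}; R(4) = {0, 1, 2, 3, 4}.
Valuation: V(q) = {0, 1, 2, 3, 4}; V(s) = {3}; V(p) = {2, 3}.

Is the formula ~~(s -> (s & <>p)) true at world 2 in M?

Yes

At 2: ~(s -> (s & <>p)) is false, so ~~(s -> (s & <>p)) is true.
  At 2: s -> (s & <>p) is true, so ~(s -> (s & <>p)) is false.
    At 2: s is false, s & <>p is false, so s -> (s & <>p) is true.
      At 2: s is false, <>p is false, so s & <>p is false.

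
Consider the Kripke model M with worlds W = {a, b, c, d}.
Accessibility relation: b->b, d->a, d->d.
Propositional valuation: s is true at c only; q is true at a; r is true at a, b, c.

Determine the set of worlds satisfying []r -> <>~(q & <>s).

b, d

Let φ = []r -> <>~(q & <>s). Evaluate φ at each world:
  a (successors ∅): φ is false.
  b (successors {b}): φ is true.
  c (successors ∅): φ is false.
  d (successors {a, d}): φ is true.
For instance, at b:
  At b: []r is true, <>~(q & <>s) is true, so []r -> <>~(q & <>s) is true.
    At b: []r requires r at every successor {b}.
      At b: r is true.
    So []r is true at b.
    At b: <>~(q & <>s) requires ~(q & <>s) at some successor in {b}.
      ~(q & <>s) holds at b, so <>~(q & <>s) is true at b.
Satisfying worlds: {b, d}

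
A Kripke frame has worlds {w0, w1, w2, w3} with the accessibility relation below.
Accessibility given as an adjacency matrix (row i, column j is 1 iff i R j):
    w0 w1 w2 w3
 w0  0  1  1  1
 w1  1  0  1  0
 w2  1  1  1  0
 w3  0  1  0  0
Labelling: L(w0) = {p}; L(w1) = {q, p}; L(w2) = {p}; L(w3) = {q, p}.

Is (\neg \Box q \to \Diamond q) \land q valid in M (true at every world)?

Let φ = (\neg \Box q \to \Diamond q) \land q. Evaluate φ at each world:
  w0 (successors {w1, w2, w3}): φ is false.
  w1 (successors {w0, w2}): φ is false.
  w2 (successors {w0, w1, w2}): φ is false.
  w3 (successors {w1}): φ is true.
Detail at w0 (counterexample):
  At w0: \neg \Box q \to \Diamond q is true, q is false, so (\neg \Box q \to \Diamond q) \land q is false.
    At w0: \neg \Box q is true, \Diamond q is true, so \neg \Box q \to \Diamond q is true.
      At w0: \Box q is false, so \neg \Box q is true.
      At w0: \Diamond q requires q at some successor in {w1, w2, w3}.
        q holds at w1, so \Diamond q is true at w0.

No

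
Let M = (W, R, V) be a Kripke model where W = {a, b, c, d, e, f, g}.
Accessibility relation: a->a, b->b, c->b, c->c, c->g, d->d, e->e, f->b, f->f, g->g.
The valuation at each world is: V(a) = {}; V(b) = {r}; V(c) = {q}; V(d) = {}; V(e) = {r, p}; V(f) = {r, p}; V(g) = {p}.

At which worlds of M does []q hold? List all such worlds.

Let φ = []q. Evaluate φ at each world:
  a (successors {a}): φ is false.
  b (successors {b}): φ is false.
  c (successors {b, c, g}): φ is false.
  d (successors {d}): φ is false.
  e (successors {e}): φ is false.
  f (successors {b, f}): φ is false.
  g (successors {g}): φ is false.
For instance, at e:
  At e: []q requires q at every successor {e}.
    q fails at e, so []q is false at e.
Satisfying worlds: none.

none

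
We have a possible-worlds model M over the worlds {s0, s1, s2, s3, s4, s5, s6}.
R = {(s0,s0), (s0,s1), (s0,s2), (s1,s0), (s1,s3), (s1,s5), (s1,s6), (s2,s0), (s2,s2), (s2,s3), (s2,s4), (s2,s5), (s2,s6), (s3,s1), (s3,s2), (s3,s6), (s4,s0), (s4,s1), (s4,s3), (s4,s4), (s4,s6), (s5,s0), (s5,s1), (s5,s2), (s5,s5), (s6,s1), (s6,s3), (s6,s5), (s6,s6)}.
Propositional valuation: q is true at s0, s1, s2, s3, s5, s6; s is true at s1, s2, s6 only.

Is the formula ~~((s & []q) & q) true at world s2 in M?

Recall that []ψ holds at a world iff ψ holds at every accessible world, and <>ψ holds iff ψ holds at some accessible world.
At s2: ~((s & []q) & q) is true, so ~~((s & []q) & q) is false.
  At s2: (s & []q) & q is false, so ~((s & []q) & q) is true.
    At s2: s & []q is false, q is true, so (s & []q) & q is false.
      At s2: s is true, []q is false, so s & []q is false.

No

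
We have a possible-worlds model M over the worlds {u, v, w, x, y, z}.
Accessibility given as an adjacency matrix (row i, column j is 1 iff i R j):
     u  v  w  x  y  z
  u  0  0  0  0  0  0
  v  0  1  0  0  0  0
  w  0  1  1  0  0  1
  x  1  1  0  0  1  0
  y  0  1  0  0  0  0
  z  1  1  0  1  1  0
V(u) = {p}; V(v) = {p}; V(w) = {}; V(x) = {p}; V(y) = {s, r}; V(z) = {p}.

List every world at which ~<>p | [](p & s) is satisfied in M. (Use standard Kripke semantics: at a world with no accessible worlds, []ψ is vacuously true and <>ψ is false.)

u

Let φ = ~<>p | [](p & s). Evaluate φ at each world:
  u (successors ∅): φ is true.
  v (successors {v}): φ is false.
  w (successors {v, w, z}): φ is false.
  x (successors {u, v, y}): φ is false.
  y (successors {v}): φ is false.
  z (successors {u, v, x, y}): φ is false.
For instance, at v:
  At v: ~<>p is false, [](p & s) is false, so ~<>p | [](p & s) is false.
    At v: <>p is true, so ~<>p is false.
      At v: <>p requires p at some successor in {v}.
        p holds at v, so <>p is true at v.
    At v: [](p & s) requires p & s at every successor {v}.
      p & s fails at v, so [](p & s) is false at v.
Satisfying worlds: {u}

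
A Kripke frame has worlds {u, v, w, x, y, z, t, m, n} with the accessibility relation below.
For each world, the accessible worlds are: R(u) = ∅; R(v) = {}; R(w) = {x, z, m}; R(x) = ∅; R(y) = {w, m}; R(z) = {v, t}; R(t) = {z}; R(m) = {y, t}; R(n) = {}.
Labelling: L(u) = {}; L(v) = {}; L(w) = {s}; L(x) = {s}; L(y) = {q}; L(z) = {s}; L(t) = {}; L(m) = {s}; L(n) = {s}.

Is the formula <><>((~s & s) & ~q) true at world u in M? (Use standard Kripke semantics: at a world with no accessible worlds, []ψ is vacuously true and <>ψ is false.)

At u: no accessible worlds, so <><>((~s & s) & ~q) is false.

No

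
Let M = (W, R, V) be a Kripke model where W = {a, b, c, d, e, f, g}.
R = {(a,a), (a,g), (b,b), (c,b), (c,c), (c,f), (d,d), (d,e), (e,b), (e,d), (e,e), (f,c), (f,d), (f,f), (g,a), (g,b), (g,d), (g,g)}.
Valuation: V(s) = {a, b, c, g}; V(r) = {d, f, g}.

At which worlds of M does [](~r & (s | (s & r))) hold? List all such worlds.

b

Recall that []ψ holds at a world iff ψ holds at every accessible world, and <>ψ holds iff ψ holds at some accessible world.
Let φ = [](~r & (s | (s & r))). Evaluate φ at each world:
  a (successors {a, g}): φ is false.
  b (successors {b}): φ is true.
  c (successors {b, c, f}): φ is false.
  d (successors {d, e}): φ is false.
  e (successors {b, d, e}): φ is false.
  f (successors {c, d, f}): φ is false.
  g (successors {a, b, d, g}): φ is false.
For instance, at e:
  At e: [](~r & (s | (s & r))) requires ~r & (s | (s & r)) at every successor {b, d, e}.
    ~r & (s | (s & r)) fails at d, so [](~r & (s | (s & r))) is false at e.
Satisfying worlds: {b}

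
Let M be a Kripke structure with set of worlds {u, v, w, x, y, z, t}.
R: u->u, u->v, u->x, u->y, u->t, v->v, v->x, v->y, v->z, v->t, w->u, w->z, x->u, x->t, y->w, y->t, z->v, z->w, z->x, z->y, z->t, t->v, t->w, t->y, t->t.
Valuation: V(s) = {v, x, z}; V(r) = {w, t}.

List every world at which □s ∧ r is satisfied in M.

none

Let φ = □s ∧ r. Evaluate φ at each world:
  u (successors {u, v, x, y, t}): φ is false.
  v (successors {v, x, y, z, t}): φ is false.
  w (successors {u, z}): φ is false.
  x (successors {u, t}): φ is false.
  y (successors {w, t}): φ is false.
  z (successors {v, w, x, y, t}): φ is false.
  t (successors {v, w, y, t}): φ is false.
For instance, at z:
  At z: □s is false, r is false, so □s ∧ r is false.
    At z: □s requires s at every successor {v, w, x, y, t}.
      s fails at w, so □s is false at z.
Satisfying worlds: none.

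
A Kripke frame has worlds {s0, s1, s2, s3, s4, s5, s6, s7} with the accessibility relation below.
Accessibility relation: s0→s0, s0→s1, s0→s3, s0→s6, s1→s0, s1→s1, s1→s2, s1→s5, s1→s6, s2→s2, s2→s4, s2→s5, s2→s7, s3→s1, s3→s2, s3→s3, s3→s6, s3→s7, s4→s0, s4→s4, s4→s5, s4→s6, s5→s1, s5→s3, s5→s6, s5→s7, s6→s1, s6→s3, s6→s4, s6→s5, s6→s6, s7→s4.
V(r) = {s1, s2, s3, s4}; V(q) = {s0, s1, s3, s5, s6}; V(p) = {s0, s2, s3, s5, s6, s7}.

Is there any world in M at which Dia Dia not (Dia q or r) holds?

Yes

Let φ = Dia Dia not (Dia q or r). Evaluate φ at each world:
  s0 (successors {s0, s1, s3, s6}): φ is true.
  s1 (successors {s0, s1, s2, s5, s6}): φ is true.
  s2 (successors {s2, s4, s5, s7}): φ is true.
  s3 (successors {s1, s2, s3, s6, s7}): φ is true.
  s4 (successors {s0, s4, s5, s6}): φ is true.
  s5 (successors {s1, s3, s6, s7}): φ is true.
  s6 (successors {s1, s3, s4, s5, s6}): φ is true.
  s7 (successors {s4}): φ is false.
Detail at s0 (witness):
  At s0: Dia Dia not (Dia q or r) requires Dia not (Dia q or r) at some successor in {s0, s1, s3, s6}.
    Dia not (Dia q or r) holds at s3, so Dia Dia not (Dia q or r) is true at s0.
      At s3: Dia not (Dia q or r) requires not (Dia q or r) at some successor in {s1, s2, s3, s6, s7}.
        not (Dia q or r) holds at s7, so Dia not (Dia q or r) is true at s3.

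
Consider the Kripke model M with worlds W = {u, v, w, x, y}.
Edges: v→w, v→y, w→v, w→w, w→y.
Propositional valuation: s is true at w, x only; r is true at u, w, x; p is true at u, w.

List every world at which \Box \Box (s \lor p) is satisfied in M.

u, x, y

Let φ = \Box \Box (s \lor p). Evaluate φ at each world:
  u (successors ∅): φ is true.
  v (successors {w, y}): φ is false.
  w (successors {v, w, y}): φ is false.
  x (successors ∅): φ is true.
  y (successors ∅): φ is true.
For instance, at v:
  At v: \Box \Box (s \lor p) requires \Box (s \lor p) at every successor {w, y}.
    \Box (s \lor p) fails at w, so \Box \Box (s \lor p) is false at v.
      At w: \Box (s \lor p) requires s \lor p at every successor {v, w, y}.
        s \lor p fails at v, so \Box (s \lor p) is false at w.
Satisfying worlds: {u, x, y}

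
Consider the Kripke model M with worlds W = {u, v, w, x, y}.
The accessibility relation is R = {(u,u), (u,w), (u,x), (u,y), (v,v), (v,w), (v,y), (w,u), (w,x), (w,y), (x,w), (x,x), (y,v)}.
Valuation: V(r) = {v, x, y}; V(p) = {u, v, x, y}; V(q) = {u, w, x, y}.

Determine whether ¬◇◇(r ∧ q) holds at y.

Recall that ◇ψ holds at a world iff ψ holds at some accessible world.
At y: ◇◇(r ∧ q) is true, so ¬◇◇(r ∧ q) is false.
  At y: ◇◇(r ∧ q) requires ◇(r ∧ q) at some successor in {v}.
    ◇(r ∧ q) holds at v, so ◇◇(r ∧ q) is true at y.
      At v: ◇(r ∧ q) requires r ∧ q at some successor in {v, w, y}.
        r ∧ q holds at y, so ◇(r ∧ q) is true at v.

No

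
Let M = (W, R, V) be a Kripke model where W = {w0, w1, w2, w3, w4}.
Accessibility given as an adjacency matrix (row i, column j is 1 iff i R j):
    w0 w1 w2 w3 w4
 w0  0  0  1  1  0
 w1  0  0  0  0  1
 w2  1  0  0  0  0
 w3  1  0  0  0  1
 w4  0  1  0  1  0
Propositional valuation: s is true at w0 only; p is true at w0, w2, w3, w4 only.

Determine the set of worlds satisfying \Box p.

Let φ = \Box p. Evaluate φ at each world:
  w0 (successors {w2, w3}): φ is true.
  w1 (successors {w4}): φ is true.
  w2 (successors {w0}): φ is true.
  w3 (successors {w0, w4}): φ is true.
  w4 (successors {w1, w3}): φ is false.
For instance, at w3:
  At w3: \Box p requires p at every successor {w0, w4}.
    At w0: p is true.
    At w4: p is true.
  So \Box p is true at w3.
Satisfying worlds: {w0, w1, w2, w3}

w0, w1, w2, w3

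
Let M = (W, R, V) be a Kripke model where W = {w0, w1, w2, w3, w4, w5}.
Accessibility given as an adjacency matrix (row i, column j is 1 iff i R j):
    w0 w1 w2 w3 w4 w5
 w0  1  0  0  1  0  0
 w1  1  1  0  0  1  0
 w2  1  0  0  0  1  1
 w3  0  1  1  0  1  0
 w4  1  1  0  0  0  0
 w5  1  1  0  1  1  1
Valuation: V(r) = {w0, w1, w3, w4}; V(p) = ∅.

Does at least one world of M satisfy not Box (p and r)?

Let φ = not Box (p and r). Evaluate φ at each world:
  w0 (successors {w0, w3}): φ is true.
  w1 (successors {w0, w1, w4}): φ is true.
  w2 (successors {w0, w4, w5}): φ is true.
  w3 (successors {w1, w2, w4}): φ is true.
  w4 (successors {w0, w1}): φ is true.
  w5 (successors {w0, w1, w3, w4, w5}): φ is true.
Detail at w0 (witness):
  At w0: Box (p and r) is false, so not Box (p and r) is true.
    At w0: Box (p and r) requires p and r at every successor {w0, w3}.
      p and r fails at w0, so Box (p and r) is false at w0.

Yes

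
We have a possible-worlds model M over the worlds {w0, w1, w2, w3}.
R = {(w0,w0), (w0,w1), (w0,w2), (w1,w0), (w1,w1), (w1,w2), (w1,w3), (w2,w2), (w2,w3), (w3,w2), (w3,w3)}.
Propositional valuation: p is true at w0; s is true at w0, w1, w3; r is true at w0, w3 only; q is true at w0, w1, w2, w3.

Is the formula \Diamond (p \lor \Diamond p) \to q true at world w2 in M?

Yes

Recall that \Diamond ψ holds at a world iff ψ holds at some accessible world.
At w2: \Diamond (p \lor \Diamond p) is false, q is true, so \Diamond (p \lor \Diamond p) \to q is true.
  At w2: \Diamond (p \lor \Diamond p) requires p \lor \Diamond p at some successor in {w2, w3}.
    At w2: p \lor \Diamond p is false.
    At w3: p \lor \Diamond p is false.
  So \Diamond (p \lor \Diamond p) is false at w2.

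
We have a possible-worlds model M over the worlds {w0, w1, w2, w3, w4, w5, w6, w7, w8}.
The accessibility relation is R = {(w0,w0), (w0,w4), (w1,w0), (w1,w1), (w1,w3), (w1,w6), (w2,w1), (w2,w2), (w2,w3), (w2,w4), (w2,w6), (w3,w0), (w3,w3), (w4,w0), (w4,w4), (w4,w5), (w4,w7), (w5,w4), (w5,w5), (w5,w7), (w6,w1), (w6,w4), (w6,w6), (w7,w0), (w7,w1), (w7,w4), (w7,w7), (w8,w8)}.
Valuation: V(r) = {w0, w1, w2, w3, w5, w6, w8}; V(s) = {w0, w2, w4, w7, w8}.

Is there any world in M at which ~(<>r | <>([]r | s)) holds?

No

Let φ = ~(<>r | <>([]r | s)). Evaluate φ at each world:
  w0 (successors {w0, w4}): φ is false.
  w1 (successors {w0, w1, w3, w6}): φ is false.
  w2 (successors {w1, w2, w3, w4, w6}): φ is false.
  w3 (successors {w0, w3}): φ is false.
  w4 (successors {w0, w4, w5, w7}): φ is false.
  w5 (successors {w4, w5, w7}): φ is false.
  w6 (successors {w1, w4, w6}): φ is false.
  w7 (successors {w0, w1, w4, w7}): φ is false.
  w8 (successors {w8}): φ is false.
For instance, at w5:
  At w5: <>r | <>([]r | s) is true, so ~(<>r | <>([]r | s)) is false.
    At w5: <>r is true, <>([]r | s) is true, so <>r | <>([]r | s) is true.
      At w5: <>r requires r at some successor in {w4, w5, w7}.
        r holds at w5, so <>r is true at w5.
      At w5: <>([]r | s) requires []r | s at some successor in {w4, w5, w7}.
        []r | s holds at w4, so <>([]r | s) is true at w5.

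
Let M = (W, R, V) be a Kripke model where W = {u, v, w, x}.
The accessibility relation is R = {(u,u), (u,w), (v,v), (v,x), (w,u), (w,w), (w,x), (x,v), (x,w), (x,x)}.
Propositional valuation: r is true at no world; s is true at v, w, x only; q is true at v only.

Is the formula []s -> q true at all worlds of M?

No

Let φ = []s -> q. Evaluate φ at each world:
  u (successors {u, w}): φ is true.
  v (successors {v, x}): φ is true.
  w (successors {u, w, x}): φ is true.
  x (successors {v, w, x}): φ is false.
Detail at x (counterexample):
  At x: []s is true, q is false, so []s -> q is false.
    At x: []s requires s at every successor {v, w, x}.
      At v: s is true.
      At w: s is true.
      At x: s is true.
    So []s is true at x.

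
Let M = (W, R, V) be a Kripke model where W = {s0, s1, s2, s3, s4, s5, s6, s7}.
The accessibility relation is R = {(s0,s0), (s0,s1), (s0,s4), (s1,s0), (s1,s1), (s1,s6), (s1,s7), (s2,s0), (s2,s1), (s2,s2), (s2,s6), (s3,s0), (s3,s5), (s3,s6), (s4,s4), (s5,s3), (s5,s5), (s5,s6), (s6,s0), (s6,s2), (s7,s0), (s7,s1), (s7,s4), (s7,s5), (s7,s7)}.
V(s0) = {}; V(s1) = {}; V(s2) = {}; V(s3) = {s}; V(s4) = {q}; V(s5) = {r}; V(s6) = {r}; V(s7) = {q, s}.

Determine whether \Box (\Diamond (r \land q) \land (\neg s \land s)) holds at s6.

At s6: \Box (\Diamond (r \land q) \land (\neg s \land s)) requires \Diamond (r \land q) \land (\neg s \land s) at every successor {s0, s2}.
  \Diamond (r \land q) \land (\neg s \land s) fails at s0, so \Box (\Diamond (r \land q) \land (\neg s \land s)) is false at s6.
    At s0: \Diamond (r \land q) is false, \neg s \land s is false, so \Diamond (r \land q) \land (\neg s \land s) is false.
      At s0: \Diamond (r \land q) requires r \land q at some successor in {s0, s1, s4}.
        At s0: r \land q is false.
        At s1: r \land q is false.
        At s4: r \land q is false.
      So \Diamond (r \land q) is false at s0.

No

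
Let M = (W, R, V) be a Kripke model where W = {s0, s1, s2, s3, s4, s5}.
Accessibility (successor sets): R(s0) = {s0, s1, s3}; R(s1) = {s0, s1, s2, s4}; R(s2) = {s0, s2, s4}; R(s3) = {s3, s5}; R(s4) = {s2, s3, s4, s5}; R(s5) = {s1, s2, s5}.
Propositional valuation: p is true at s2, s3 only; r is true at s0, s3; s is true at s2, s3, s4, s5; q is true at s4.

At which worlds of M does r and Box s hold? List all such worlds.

s3

Let φ = r and Box s. Evaluate φ at each world:
  s0 (successors {s0, s1, s3}): φ is false.
  s1 (successors {s0, s1, s2, s4}): φ is false.
  s2 (successors {s0, s2, s4}): φ is false.
  s3 (successors {s3, s5}): φ is true.
  s4 (successors {s2, s3, s4, s5}): φ is false.
  s5 (successors {s1, s2, s5}): φ is false.
For instance, at s4:
  At s4: r is false, Box s is true, so r and Box s is false.
    At s4: Box s requires s at every successor {s2, s3, s4, s5}.
      At s2: s is true.
      At s3: s is true.
      At s4: s is true.
      At s5: s is true.
    So Box s is true at s4.
Satisfying worlds: {s3}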